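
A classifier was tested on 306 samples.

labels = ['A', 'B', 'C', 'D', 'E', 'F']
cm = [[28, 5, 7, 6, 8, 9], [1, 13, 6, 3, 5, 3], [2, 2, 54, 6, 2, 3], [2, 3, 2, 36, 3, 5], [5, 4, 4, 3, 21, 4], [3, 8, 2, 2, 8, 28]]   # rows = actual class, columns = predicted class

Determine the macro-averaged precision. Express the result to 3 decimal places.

0.567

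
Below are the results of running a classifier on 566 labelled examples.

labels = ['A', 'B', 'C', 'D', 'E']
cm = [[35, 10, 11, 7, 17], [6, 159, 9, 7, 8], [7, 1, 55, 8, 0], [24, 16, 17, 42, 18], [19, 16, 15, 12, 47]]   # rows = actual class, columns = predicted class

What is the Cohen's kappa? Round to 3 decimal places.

0.481

Observed agreement pₒ = trace/N = 338/566 = 0.5972
Expected agreement pₑ = Σ (rowᵢ·colᵢ)/N² = (80·91 + 189·202 + 71·107 + 117·76 + 109·90)/566² = 0.2240
κ = (pₒ − pₑ)/(1 − pₑ) = (0.5972 − 0.2240)/(1 − 0.2240) = 0.481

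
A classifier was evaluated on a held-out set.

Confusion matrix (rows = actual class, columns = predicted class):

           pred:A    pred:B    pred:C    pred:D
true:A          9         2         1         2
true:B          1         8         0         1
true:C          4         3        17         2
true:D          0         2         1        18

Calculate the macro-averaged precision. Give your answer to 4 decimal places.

0.7134

Per-class precision (TP/(TP+FP)):
  A: TP=9, FP=1+4+0=5 → 9/14 = 0.64286
  B: TP=8, FP=2+3+2=7 → 8/15 = 0.53333
  C: TP=17, FP=1+0+1=2 → 17/19 = 0.89474
  D: TP=18, FP=2+1+2=5 → 18/23 = 0.78261
Macro-precision = mean = (0.64286 + 0.53333 + 0.89474 + 0.78261) / 4 = 0.7134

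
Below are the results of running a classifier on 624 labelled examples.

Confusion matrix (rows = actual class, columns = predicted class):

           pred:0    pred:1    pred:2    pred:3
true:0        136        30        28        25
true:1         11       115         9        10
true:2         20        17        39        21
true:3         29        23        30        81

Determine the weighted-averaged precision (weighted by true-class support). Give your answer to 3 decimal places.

0.600

Per-class precision (TP/(TP+FP)):
  0: TP=136, FP=11+20+29=60 → 136/196 = 0.6939
  1: TP=115, FP=30+17+23=70 → 115/185 = 0.6216
  2: TP=39, FP=28+9+30=67 → 39/106 = 0.3679
  3: TP=81, FP=25+10+21=56 → 81/137 = 0.5912
Weighted-precision = Σ (supportᵢ/N)·precisionᵢ with N=624: (219/624)·0.6939 + (145/624)·0.6216 + (97/624)·0.3679 + (163/624)·0.5912 = 0.600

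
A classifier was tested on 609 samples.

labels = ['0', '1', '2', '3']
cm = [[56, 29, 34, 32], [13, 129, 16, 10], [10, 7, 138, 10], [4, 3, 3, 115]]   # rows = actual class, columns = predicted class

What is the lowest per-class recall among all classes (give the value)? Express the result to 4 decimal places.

Per-class recall (TP/(TP+FN)):
  0: TP=56, FN=29+34+32=95 → 56/151 = 0.37086
  1: TP=129, FN=13+16+10=39 → 129/168 = 0.76786
  2: TP=138, FN=10+7+10=27 → 138/165 = 0.83636
  3: TP=115, FN=4+3+3=10 → 115/125 = 0.92000
Lowest is class '0' with recall = 0.3709.

0.3709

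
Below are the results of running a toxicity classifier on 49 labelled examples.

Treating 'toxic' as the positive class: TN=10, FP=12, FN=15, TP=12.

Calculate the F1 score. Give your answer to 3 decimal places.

0.471

Precision = TP/(TP+FP) = 12/24 = 0.5000
Recall = TP/(TP+FN) = 12/27 = 0.4444
F1 = 2·TP/(2·TP+FP+FN) = 24/51 = 0.471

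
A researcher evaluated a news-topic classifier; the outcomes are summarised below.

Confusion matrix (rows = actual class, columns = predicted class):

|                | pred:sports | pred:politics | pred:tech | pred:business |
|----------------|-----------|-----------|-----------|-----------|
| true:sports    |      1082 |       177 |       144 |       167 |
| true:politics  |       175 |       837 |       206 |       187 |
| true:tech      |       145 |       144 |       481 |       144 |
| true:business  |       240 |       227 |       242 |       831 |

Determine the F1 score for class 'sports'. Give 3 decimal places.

Treat 'sports' as positive and all other classes as negative.
F1 score = 2·TP/(2·TP+FP+FN).
sports: TP=1082, FP=175+145+240=560, FN=177+144+167=488 → 2164/3212 = 0.6737

0.674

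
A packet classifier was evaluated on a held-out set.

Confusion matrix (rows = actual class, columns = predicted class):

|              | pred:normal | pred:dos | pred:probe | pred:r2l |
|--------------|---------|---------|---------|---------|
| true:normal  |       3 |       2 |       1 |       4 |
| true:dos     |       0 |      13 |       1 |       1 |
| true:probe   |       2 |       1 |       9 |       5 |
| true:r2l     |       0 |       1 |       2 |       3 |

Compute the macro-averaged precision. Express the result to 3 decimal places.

Per-class precision (TP/(TP+FP)):
  normal: TP=3, FP=0+2+0=2 → 3/5 = 0.6000
  dos: TP=13, FP=2+1+1=4 → 13/17 = 0.7647
  probe: TP=9, FP=1+1+2=4 → 9/13 = 0.6923
  r2l: TP=3, FP=4+1+5=10 → 3/13 = 0.2308
Macro-precision = mean = (0.6000 + 0.7647 + 0.6923 + 0.2308) / 4 = 0.572

0.572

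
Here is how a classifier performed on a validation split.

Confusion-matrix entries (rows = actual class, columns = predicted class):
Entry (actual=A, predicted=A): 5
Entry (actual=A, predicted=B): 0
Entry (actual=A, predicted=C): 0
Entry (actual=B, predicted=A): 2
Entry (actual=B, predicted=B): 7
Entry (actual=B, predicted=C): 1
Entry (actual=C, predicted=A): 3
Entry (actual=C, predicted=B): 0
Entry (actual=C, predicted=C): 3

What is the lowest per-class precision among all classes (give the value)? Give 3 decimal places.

0.500

Per-class precision (TP/(TP+FP)):
  A: TP=5, FP=2+3=5 → 5/10 = 0.5000
  B: TP=7, FP=0+0=0 → 7/7 = 1.0000
  C: TP=3, FP=0+1=1 → 3/4 = 0.7500
Lowest is class 'A' with precision = 0.500.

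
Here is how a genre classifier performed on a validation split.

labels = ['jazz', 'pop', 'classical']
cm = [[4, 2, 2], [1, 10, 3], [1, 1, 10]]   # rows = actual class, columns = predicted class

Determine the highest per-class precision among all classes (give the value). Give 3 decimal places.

0.769

Per-class precision (TP/(TP+FP)):
  jazz: TP=4, FP=1+1=2 → 4/6 = 0.6667
  pop: TP=10, FP=2+1=3 → 10/13 = 0.7692
  classical: TP=10, FP=2+3=5 → 10/15 = 0.6667
Highest is class 'pop' with precision = 0.769.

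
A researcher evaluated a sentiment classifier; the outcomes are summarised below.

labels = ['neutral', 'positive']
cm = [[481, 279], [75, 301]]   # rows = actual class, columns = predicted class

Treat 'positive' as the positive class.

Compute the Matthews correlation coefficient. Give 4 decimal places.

0.4080

MCC = (TP·TN − FP·FN) / √((TP+FP)(TP+FN)(TN+FP)(TN+FN))
Numerator = 301·481 − 279·75 = 123856
Denominator = √(580·376·760·556) = √92151884800 = 303565.2892
MCC = 123856 / 303565.2892 = 0.4080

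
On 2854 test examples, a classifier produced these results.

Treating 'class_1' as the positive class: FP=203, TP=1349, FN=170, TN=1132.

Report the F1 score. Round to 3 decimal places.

Precision = TP/(TP+FP) = 1349/1552 = 0.8692
Recall = TP/(TP+FN) = 1349/1519 = 0.8881
F1 = 2·TP/(2·TP+FP+FN) = 2698/3071 = 0.879

0.879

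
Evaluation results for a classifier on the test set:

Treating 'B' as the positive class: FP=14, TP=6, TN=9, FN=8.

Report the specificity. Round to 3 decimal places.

0.391

Specificity = TN/(TN+FP) = 9/(9+14) = 0.391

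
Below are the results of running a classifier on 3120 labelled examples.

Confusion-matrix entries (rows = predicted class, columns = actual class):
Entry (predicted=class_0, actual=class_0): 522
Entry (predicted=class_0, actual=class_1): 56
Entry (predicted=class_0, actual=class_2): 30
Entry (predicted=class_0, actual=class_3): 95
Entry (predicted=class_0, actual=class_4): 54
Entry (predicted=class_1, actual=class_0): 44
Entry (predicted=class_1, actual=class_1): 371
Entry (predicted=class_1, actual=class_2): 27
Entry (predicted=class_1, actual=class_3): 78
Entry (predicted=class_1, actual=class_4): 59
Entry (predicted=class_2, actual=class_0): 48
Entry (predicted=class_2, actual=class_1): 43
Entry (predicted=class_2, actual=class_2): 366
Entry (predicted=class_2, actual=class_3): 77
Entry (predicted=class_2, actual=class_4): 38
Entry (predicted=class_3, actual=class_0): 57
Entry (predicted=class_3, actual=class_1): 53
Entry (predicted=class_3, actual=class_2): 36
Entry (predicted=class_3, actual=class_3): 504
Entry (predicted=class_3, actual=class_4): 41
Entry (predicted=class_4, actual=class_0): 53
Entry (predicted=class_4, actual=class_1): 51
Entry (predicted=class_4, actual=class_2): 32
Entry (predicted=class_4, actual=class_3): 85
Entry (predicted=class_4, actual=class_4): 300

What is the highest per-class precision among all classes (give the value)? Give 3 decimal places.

0.729

Per-class precision (TP/(TP+FP)):
  class_0: TP=522, FP=56+30+95+54=235 → 522/757 = 0.6896
  class_1: TP=371, FP=44+27+78+59=208 → 371/579 = 0.6408
  class_2: TP=366, FP=48+43+77+38=206 → 366/572 = 0.6399
  class_3: TP=504, FP=57+53+36+41=187 → 504/691 = 0.7294
  class_4: TP=300, FP=53+51+32+85=221 → 300/521 = 0.5758
Highest is class 'class_3' with precision = 0.729.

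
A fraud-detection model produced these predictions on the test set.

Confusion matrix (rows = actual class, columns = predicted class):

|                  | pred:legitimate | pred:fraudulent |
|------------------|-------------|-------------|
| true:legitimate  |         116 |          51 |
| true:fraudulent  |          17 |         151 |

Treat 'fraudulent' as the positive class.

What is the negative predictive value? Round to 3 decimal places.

0.872

NPV = TN/(TN+FN) = 116/(116+17) = 0.872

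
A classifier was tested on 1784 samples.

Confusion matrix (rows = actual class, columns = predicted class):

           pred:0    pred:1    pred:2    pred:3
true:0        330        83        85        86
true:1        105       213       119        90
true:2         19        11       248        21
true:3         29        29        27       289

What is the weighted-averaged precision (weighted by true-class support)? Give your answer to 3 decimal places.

Per-class precision (TP/(TP+FP)):
  0: TP=330, FP=105+19+29=153 → 330/483 = 0.6832
  1: TP=213, FP=83+11+29=123 → 213/336 = 0.6339
  2: TP=248, FP=85+119+27=231 → 248/479 = 0.5177
  3: TP=289, FP=86+90+21=197 → 289/486 = 0.5947
Weighted-precision = Σ (supportᵢ/N)·precisionᵢ with N=1784: (584/1784)·0.6832 + (527/1784)·0.6339 + (299/1784)·0.5177 + (374/1784)·0.5947 = 0.622

0.622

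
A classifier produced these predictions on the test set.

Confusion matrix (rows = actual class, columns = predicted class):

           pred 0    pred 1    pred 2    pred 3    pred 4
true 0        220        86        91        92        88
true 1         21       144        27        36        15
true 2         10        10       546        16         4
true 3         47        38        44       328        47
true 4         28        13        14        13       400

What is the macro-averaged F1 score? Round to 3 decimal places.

Per-class F1 score (2·TP/(2·TP+FP+FN)):
  0: TP=220, FP=21+10+47+28=106, FN=86+91+92+88=357 → 440/903 = 0.4873
  1: TP=144, FP=86+10+38+13=147, FN=21+27+36+15=99 → 288/534 = 0.5393
  2: TP=546, FP=91+27+44+14=176, FN=10+10+16+4=40 → 1092/1308 = 0.8349
  3: TP=328, FP=92+36+16+13=157, FN=47+38+44+47=176 → 656/989 = 0.6633
  4: TP=400, FP=88+15+4+47=154, FN=28+13+14+13=68 → 800/1022 = 0.7828
Macro-F1 score = mean = (0.4873 + 0.5393 + 0.8349 + 0.6633 + 0.7828) / 5 = 0.662

0.662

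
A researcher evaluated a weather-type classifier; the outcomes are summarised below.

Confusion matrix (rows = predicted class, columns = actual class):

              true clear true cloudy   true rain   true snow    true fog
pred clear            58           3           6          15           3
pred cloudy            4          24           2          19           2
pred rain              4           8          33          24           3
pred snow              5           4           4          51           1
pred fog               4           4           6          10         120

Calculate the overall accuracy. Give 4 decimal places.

Accuracy = trace / total = (58+24+33+51+120=286) / 417 = 286/417 = 0.6859

0.6859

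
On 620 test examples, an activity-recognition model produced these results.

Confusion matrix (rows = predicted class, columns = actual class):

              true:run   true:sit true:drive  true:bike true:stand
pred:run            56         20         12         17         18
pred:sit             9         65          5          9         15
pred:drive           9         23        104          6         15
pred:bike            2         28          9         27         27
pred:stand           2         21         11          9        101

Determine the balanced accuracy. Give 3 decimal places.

0.568

Balanced accuracy = mean of per-class recall.
  run: recall = 56/78 = 0.7179
  sit: recall = 65/157 = 0.4140
  drive: recall = 104/141 = 0.7376
  bike: recall = 27/68 = 0.3971
  stand: recall = 101/176 = 0.5739
Mean = (0.7179 + 0.4140 + 0.7376 + 0.3971 + 0.5739) / 5 = 0.568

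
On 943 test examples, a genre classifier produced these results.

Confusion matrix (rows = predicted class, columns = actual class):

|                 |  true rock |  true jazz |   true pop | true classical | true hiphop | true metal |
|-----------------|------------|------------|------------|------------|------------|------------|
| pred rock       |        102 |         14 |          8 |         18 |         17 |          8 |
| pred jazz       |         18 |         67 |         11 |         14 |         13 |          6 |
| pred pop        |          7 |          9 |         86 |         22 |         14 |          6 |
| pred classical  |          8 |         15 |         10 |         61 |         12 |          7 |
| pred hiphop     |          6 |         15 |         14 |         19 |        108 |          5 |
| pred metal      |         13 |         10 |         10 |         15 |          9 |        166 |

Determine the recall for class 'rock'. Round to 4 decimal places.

0.6623

One-vs-rest for 'rock': TP = diagonal; FP = other classes predicted 'rock'; FN = 'rock' predicted as other.
recall = TP/(TP+FN).
rock: TP=102, FN=18+7+8+6+13=52 → 102/154 = 0.66234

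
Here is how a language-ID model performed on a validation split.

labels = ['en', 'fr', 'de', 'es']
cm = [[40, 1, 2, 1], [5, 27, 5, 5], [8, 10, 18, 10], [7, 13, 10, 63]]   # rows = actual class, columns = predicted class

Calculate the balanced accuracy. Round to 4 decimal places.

0.6552

Balanced accuracy = mean of per-class recall.
  en: recall = 40/44 = 0.90909
  fr: recall = 27/42 = 0.64286
  de: recall = 18/46 = 0.39130
  es: recall = 63/93 = 0.67742
Mean = (0.90909 + 0.64286 + 0.39130 + 0.67742) / 4 = 0.6552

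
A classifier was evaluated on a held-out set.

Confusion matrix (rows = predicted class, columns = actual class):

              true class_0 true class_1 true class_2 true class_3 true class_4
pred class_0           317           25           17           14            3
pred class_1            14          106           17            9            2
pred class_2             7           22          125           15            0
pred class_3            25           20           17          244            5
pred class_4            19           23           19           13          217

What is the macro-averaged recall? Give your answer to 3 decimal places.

0.759

Per-class recall (TP/(TP+FN)):
  class_0: TP=317, FN=14+7+25+19=65 → 317/382 = 0.8298
  class_1: TP=106, FN=25+22+20+23=90 → 106/196 = 0.5408
  class_2: TP=125, FN=17+17+17+19=70 → 125/195 = 0.6410
  class_3: TP=244, FN=14+9+15+13=51 → 244/295 = 0.8271
  class_4: TP=217, FN=3+2+0+5=10 → 217/227 = 0.9559
Macro-recall = mean = (0.8298 + 0.5408 + 0.6410 + 0.8271 + 0.9559) / 5 = 0.759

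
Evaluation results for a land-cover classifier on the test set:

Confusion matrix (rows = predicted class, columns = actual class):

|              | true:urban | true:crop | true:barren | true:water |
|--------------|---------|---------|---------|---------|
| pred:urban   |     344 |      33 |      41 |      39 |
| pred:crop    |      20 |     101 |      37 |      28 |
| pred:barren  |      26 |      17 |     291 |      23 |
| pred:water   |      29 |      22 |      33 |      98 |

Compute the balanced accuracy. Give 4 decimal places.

Balanced accuracy = mean of per-class recall.
  urban: recall = 344/419 = 0.82100
  crop: recall = 101/173 = 0.58382
  barren: recall = 291/402 = 0.72388
  water: recall = 98/188 = 0.52128
Mean = (0.82100 + 0.58382 + 0.72388 + 0.52128) / 4 = 0.6625

0.6625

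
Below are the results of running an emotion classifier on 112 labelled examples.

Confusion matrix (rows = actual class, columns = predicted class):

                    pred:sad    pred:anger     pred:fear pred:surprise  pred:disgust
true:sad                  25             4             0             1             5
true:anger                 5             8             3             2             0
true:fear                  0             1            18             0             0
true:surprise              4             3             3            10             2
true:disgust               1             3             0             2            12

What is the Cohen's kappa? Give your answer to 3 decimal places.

Observed agreement pₒ = trace/N = 73/112 = 0.6518
Expected agreement pₑ = Σ (rowᵢ·colᵢ)/N² = (35·35 + 18·19 + 19·24 + 22·15 + 18·19)/112² = 0.2148
κ = (pₒ − pₑ)/(1 − pₑ) = (0.6518 − 0.2148)/(1 − 0.2148) = 0.557

0.557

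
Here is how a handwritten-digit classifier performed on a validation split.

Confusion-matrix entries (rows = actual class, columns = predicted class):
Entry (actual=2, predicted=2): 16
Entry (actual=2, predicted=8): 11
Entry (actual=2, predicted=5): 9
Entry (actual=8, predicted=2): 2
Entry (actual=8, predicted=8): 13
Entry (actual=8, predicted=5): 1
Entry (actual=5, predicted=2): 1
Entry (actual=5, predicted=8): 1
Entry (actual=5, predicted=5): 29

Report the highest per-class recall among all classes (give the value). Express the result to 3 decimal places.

0.935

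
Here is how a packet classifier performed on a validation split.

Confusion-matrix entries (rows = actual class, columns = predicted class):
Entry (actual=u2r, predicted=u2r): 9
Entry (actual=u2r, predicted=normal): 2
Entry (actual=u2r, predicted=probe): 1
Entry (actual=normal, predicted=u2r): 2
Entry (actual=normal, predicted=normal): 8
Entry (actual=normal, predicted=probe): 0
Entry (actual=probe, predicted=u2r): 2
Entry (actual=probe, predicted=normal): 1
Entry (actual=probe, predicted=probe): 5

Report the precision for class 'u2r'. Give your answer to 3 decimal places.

0.692

Treat 'u2r' as positive and all other classes as negative.
precision = TP/(TP+FP).
u2r: TP=9, FP=2+2=4 → 9/13 = 0.6923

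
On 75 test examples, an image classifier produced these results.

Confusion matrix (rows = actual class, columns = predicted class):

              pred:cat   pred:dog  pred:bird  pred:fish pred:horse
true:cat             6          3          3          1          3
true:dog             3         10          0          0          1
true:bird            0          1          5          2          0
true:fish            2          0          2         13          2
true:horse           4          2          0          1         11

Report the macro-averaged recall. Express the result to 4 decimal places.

0.6019

Per-class recall (TP/(TP+FN)):
  cat: TP=6, FN=3+3+1+3=10 → 6/16 = 0.37500
  dog: TP=10, FN=3+0+0+1=4 → 10/14 = 0.71429
  bird: TP=5, FN=0+1+2+0=3 → 5/8 = 0.62500
  fish: TP=13, FN=2+0+2+2=6 → 13/19 = 0.68421
  horse: TP=11, FN=4+2+0+1=7 → 11/18 = 0.61111
Macro-recall = mean = (0.37500 + 0.71429 + 0.62500 + 0.68421 + 0.61111) / 5 = 0.6019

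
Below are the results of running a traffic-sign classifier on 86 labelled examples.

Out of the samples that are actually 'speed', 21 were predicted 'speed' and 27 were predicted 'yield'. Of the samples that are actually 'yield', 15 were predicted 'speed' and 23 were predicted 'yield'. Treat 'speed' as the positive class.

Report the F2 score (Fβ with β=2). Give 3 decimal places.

Fβ = (1+β²)·TP / ((1+β²)·TP + β²·FN + FP), with β²=4
= 5·21 / (5·21 + 4·27 + 15) = 0.461

0.461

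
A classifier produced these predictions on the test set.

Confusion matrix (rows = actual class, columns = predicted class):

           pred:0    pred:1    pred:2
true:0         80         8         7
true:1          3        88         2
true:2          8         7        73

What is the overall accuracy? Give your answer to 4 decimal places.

0.8732

Accuracy = trace / total = (80+88+73=241) / 276 = 241/276 = 0.8732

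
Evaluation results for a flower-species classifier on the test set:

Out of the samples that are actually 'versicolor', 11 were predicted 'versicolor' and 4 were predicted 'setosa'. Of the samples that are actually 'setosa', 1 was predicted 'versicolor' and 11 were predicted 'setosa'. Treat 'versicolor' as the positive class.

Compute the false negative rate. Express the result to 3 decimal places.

0.267

FNR = FN/(FN+TP) = 4/(4+11) = 0.267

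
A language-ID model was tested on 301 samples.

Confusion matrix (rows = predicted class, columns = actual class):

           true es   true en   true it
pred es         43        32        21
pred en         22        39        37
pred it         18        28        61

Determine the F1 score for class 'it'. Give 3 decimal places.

0.540

Take TP from the diagonal, FP from the rest of the 'it' prediction marginal, FN from the rest of the 'it' actual marginal.
F1 score = 2·TP/(2·TP+FP+FN).
it: TP=61, FP=18+28=46, FN=21+37=58 → 122/226 = 0.5398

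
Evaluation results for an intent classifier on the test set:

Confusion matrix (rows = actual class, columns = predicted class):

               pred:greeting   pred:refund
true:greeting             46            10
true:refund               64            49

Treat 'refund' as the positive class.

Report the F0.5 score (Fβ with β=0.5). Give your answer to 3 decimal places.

Fβ = (1+β²)·TP / ((1+β²)·TP + β²·FN + FP), with β²=1/4
= 1.25·49 / (1.25·49 + 0.25·64 + 10) = 0.702

0.702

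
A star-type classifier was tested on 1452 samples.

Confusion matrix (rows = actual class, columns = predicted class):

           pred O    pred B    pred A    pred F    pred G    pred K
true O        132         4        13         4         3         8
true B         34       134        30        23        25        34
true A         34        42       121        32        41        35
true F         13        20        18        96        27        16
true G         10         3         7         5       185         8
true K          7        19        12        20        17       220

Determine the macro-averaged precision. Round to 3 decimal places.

Per-class precision (TP/(TP+FP)):
  O: TP=132, FP=34+34+13+10+7=98 → 132/230 = 0.5739
  B: TP=134, FP=4+42+20+3+19=88 → 134/222 = 0.6036
  A: TP=121, FP=13+30+18+7+12=80 → 121/201 = 0.6020
  F: TP=96, FP=4+23+32+5+20=84 → 96/180 = 0.5333
  G: TP=185, FP=3+25+41+27+17=113 → 185/298 = 0.6208
  K: TP=220, FP=8+34+35+16+8=101 → 220/321 = 0.6854
Macro-precision = mean = (0.5739 + 0.6036 + 0.6020 + 0.5333 + 0.6208 + 0.6854) / 6 = 0.603

0.603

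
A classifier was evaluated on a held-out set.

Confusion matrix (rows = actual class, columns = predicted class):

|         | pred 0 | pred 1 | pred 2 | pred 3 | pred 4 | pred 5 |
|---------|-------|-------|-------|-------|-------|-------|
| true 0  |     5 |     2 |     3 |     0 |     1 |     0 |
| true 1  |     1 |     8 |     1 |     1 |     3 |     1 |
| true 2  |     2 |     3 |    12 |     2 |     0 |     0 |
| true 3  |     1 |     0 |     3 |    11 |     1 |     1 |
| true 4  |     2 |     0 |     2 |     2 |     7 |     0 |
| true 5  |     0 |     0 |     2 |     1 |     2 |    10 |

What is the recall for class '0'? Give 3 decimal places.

Take TP from the diagonal, FP from the rest of the '0' prediction marginal, FN from the rest of the '0' actual marginal.
recall = TP/(TP+FN).
0: TP=5, FN=2+3+0+1+0=6 → 5/11 = 0.4545

0.455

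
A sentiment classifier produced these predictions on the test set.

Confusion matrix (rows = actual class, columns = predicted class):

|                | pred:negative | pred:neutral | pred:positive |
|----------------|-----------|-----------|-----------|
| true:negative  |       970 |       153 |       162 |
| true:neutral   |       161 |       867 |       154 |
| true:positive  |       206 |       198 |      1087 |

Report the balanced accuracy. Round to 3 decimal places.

0.739

Balanced accuracy = mean of per-class recall.
  negative: recall = 970/1285 = 0.7549
  neutral: recall = 867/1182 = 0.7335
  positive: recall = 1087/1491 = 0.7290
Mean = (0.7549 + 0.7335 + 0.7290) / 3 = 0.739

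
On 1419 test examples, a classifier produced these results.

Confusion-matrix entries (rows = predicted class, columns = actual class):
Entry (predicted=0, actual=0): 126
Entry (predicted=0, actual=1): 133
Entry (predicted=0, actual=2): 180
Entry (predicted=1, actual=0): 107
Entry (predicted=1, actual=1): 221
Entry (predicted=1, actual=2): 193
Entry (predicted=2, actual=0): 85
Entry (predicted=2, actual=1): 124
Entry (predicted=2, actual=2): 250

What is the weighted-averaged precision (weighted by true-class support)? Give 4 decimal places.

0.4463

Per-class precision (TP/(TP+FP)):
  0: TP=126, FP=133+180=313 → 126/439 = 0.28702
  1: TP=221, FP=107+193=300 → 221/521 = 0.42418
  2: TP=250, FP=85+124=209 → 250/459 = 0.54466
Weighted-precision = Σ (supportᵢ/N)·precisionᵢ with N=1419: (318/1419)·0.28702 + (478/1419)·0.42418 + (623/1419)·0.54466 = 0.4463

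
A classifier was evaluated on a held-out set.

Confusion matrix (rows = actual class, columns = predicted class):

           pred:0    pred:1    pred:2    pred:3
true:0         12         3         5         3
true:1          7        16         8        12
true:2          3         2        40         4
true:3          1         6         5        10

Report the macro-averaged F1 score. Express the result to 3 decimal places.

Per-class F1 score (2·TP/(2·TP+FP+FN)):
  0: TP=12, FP=7+3+1=11, FN=3+5+3=11 → 24/46 = 0.5217
  1: TP=16, FP=3+2+6=11, FN=7+8+12=27 → 32/70 = 0.4571
  2: TP=40, FP=5+8+5=18, FN=3+2+4=9 → 80/107 = 0.7477
  3: TP=10, FP=3+12+4=19, FN=1+6+5=12 → 20/51 = 0.3922
Macro-F1 score = mean = (0.5217 + 0.4571 + 0.7477 + 0.3922) / 4 = 0.530

0.530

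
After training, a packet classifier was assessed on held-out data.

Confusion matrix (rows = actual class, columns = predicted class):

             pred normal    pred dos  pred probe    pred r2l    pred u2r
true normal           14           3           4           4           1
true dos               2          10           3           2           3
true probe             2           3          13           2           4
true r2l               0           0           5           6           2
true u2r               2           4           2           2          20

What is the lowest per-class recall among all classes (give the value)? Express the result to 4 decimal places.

Per-class recall (TP/(TP+FN)):
  normal: TP=14, FN=3+4+4+1=12 → 14/26 = 0.53846
  dos: TP=10, FN=2+3+2+3=10 → 10/20 = 0.50000
  probe: TP=13, FN=2+3+2+4=11 → 13/24 = 0.54167
  r2l: TP=6, FN=0+0+5+2=7 → 6/13 = 0.46154
  u2r: TP=20, FN=2+4+2+2=10 → 20/30 = 0.66667
Lowest is class 'r2l' with recall = 0.4615.

0.4615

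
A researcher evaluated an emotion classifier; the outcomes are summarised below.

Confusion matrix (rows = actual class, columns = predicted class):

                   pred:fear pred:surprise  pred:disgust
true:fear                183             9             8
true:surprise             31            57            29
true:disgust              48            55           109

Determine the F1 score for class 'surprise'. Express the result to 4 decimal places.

F1 score = 2·TP/(2·TP+FP+FN).
surprise: TP=57, FP=9+55=64, FN=31+29=60 → 114/238 = 0.47899

0.4790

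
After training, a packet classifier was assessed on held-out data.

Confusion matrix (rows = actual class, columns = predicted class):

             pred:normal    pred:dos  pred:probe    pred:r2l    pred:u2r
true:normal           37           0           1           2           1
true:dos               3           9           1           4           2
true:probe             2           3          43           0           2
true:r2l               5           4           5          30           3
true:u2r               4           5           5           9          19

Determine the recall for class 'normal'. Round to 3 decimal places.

recall = TP/(TP+FN).
normal: TP=37, FN=0+1+2+1=4 → 37/41 = 0.9024

0.902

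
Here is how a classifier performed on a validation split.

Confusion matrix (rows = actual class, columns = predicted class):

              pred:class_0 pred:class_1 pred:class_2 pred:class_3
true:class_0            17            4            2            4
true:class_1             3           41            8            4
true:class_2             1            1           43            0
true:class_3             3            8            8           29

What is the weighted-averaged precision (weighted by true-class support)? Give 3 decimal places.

0.744

Per-class precision (TP/(TP+FP)):
  class_0: TP=17, FP=3+1+3=7 → 17/24 = 0.7083
  class_1: TP=41, FP=4+1+8=13 → 41/54 = 0.7593
  class_2: TP=43, FP=2+8+8=18 → 43/61 = 0.7049
  class_3: TP=29, FP=4+4+0=8 → 29/37 = 0.7838
Weighted-precision = Σ (supportᵢ/N)·precisionᵢ with N=176: (27/176)·0.7083 + (56/176)·0.7593 + (45/176)·0.7049 + (48/176)·0.7838 = 0.744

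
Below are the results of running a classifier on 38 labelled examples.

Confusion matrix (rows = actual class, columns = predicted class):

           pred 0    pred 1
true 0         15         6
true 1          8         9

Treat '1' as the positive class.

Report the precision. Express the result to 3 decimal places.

Precision = TP/(TP+FP) = 9/(9+6) = 9/15 = 0.600

0.600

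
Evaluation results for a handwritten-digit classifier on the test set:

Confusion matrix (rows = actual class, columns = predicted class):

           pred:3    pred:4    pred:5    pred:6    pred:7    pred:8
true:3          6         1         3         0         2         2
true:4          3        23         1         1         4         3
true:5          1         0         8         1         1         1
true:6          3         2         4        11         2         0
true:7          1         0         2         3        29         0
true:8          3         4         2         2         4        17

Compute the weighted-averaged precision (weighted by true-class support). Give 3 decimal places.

0.652

Per-class precision (TP/(TP+FP)):
  3: TP=6, FP=3+1+3+1+3=11 → 6/17 = 0.3529
  4: TP=23, FP=1+0+2+0+4=7 → 23/30 = 0.7667
  5: TP=8, FP=3+1+4+2+2=12 → 8/20 = 0.4000
  6: TP=11, FP=0+1+1+3+2=7 → 11/18 = 0.6111
  7: TP=29, FP=2+4+1+2+4=13 → 29/42 = 0.6905
  8: TP=17, FP=2+3+1+0+0=6 → 17/23 = 0.7391
Weighted-precision = Σ (supportᵢ/N)·precisionᵢ with N=150: (14/150)·0.3529 + (35/150)·0.7667 + (12/150)·0.4000 + (22/150)·0.6111 + (35/150)·0.6905 + (32/150)·0.7391 = 0.652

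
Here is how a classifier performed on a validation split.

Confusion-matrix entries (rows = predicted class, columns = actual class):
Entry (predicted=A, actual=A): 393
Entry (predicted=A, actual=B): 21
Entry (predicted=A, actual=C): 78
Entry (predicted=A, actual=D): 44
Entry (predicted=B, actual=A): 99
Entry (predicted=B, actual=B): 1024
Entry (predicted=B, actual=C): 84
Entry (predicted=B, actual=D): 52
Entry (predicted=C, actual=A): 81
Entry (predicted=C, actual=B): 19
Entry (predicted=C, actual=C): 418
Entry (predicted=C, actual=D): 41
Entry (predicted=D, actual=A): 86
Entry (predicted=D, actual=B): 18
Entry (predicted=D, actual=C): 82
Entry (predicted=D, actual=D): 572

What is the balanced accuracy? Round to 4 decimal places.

0.7452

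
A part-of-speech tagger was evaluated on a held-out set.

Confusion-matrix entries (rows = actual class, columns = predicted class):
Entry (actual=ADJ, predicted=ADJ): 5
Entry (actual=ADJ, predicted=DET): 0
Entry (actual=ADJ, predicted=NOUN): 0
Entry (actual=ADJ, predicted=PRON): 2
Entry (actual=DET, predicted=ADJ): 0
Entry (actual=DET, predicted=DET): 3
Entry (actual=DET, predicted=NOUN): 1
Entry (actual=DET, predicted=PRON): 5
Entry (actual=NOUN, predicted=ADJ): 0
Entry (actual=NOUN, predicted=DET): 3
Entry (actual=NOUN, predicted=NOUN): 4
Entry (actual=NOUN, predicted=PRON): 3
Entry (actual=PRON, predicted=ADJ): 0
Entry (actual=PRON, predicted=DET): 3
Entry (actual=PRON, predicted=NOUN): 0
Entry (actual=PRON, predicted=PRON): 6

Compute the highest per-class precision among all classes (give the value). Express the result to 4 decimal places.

Per-class precision (TP/(TP+FP)):
  ADJ: TP=5, FP=0+0+0=0 → 5/5 = 1.00000
  DET: TP=3, FP=0+3+3=6 → 3/9 = 0.33333
  NOUN: TP=4, FP=0+1+0=1 → 4/5 = 0.80000
  PRON: TP=6, FP=2+5+3=10 → 6/16 = 0.37500
Highest is class 'ADJ' with precision = 1.0000.

1.0000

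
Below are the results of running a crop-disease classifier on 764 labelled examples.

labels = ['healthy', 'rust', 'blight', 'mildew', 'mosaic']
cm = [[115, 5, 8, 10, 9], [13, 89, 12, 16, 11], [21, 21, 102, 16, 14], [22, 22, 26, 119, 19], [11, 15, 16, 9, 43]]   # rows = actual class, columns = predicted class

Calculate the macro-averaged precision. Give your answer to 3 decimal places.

0.597

Per-class precision (TP/(TP+FP)):
  healthy: TP=115, FP=13+21+22+11=67 → 115/182 = 0.6319
  rust: TP=89, FP=5+21+22+15=63 → 89/152 = 0.5855
  blight: TP=102, FP=8+12+26+16=62 → 102/164 = 0.6220
  mildew: TP=119, FP=10+16+16+9=51 → 119/170 = 0.7000
  mosaic: TP=43, FP=9+11+14+19=53 → 43/96 = 0.4479
Macro-precision = mean = (0.6319 + 0.5855 + 0.6220 + 0.7000 + 0.4479) / 5 = 0.597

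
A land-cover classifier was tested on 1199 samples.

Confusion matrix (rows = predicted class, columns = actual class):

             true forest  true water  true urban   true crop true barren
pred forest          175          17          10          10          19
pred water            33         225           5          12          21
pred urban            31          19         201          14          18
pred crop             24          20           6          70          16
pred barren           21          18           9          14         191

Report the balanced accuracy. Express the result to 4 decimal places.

Balanced accuracy = mean of per-class recall.
  forest: recall = 175/284 = 0.61620
  water: recall = 225/299 = 0.75251
  urban: recall = 201/231 = 0.87013
  crop: recall = 70/120 = 0.58333
  barren: recall = 191/265 = 0.72075
Mean = (0.61620 + 0.75251 + 0.87013 + 0.58333 + 0.72075) / 5 = 0.7086

0.7086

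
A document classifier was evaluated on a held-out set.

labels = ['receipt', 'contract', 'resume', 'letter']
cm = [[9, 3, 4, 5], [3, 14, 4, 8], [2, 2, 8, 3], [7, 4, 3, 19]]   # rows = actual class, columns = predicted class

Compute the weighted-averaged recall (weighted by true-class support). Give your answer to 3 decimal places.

0.510

Per-class recall (TP/(TP+FN)):
  receipt: TP=9, FN=3+4+5=12 → 9/21 = 0.4286
  contract: TP=14, FN=3+4+8=15 → 14/29 = 0.4828
  resume: TP=8, FN=2+2+3=7 → 8/15 = 0.5333
  letter: TP=19, FN=7+4+3=14 → 19/33 = 0.5758
Weighted-recall = Σ (supportᵢ/N)·recallᵢ with N=98: (21/98)·0.4286 + (29/98)·0.4828 + (15/98)·0.5333 + (33/98)·0.5758 = 0.510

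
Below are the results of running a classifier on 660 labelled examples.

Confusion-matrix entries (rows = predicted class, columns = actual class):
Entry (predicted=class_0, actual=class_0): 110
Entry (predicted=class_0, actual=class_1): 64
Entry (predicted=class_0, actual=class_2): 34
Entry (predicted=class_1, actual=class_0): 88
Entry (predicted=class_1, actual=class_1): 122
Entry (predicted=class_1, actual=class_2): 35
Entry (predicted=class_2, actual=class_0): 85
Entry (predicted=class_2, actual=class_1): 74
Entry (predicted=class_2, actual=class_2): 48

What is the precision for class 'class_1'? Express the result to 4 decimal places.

Take TP from the diagonal, FP from the rest of the 'class_1' prediction marginal, FN from the rest of the 'class_1' actual marginal.
precision = TP/(TP+FP).
class_1: TP=122, FP=88+35=123 → 122/245 = 0.49796

0.4980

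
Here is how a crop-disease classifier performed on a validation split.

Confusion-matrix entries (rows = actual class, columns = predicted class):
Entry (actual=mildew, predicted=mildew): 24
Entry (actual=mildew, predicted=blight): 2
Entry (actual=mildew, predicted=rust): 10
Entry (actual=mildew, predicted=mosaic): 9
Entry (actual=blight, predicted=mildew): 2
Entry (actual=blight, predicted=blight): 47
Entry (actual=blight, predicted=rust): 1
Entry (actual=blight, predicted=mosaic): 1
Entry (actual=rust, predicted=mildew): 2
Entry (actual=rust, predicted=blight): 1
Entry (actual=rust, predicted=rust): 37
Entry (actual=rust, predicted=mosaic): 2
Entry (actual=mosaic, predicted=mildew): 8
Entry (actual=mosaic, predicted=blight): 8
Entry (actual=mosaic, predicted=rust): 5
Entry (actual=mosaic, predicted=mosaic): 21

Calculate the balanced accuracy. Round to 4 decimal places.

0.7090

Balanced accuracy = mean of per-class recall.
  mildew: recall = 24/45 = 0.53333
  blight: recall = 47/51 = 0.92157
  rust: recall = 37/42 = 0.88095
  mosaic: recall = 21/42 = 0.50000
Mean = (0.53333 + 0.92157 + 0.88095 + 0.50000) / 4 = 0.7090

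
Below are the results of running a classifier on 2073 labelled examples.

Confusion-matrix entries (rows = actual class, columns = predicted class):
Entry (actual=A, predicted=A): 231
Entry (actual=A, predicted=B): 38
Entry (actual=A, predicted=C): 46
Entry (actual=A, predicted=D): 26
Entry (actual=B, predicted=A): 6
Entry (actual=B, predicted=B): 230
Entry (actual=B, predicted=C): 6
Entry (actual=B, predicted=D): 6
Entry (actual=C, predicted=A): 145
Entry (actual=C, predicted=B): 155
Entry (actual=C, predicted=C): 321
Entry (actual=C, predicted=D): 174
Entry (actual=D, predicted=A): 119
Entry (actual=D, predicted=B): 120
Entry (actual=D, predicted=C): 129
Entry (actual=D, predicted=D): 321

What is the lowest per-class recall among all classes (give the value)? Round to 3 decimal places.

Per-class recall (TP/(TP+FN)):
  A: TP=231, FN=38+46+26=110 → 231/341 = 0.6774
  B: TP=230, FN=6+6+6=18 → 230/248 = 0.9274
  C: TP=321, FN=145+155+174=474 → 321/795 = 0.4038
  D: TP=321, FN=119+120+129=368 → 321/689 = 0.4659
Lowest is class 'C' with recall = 0.404.

0.404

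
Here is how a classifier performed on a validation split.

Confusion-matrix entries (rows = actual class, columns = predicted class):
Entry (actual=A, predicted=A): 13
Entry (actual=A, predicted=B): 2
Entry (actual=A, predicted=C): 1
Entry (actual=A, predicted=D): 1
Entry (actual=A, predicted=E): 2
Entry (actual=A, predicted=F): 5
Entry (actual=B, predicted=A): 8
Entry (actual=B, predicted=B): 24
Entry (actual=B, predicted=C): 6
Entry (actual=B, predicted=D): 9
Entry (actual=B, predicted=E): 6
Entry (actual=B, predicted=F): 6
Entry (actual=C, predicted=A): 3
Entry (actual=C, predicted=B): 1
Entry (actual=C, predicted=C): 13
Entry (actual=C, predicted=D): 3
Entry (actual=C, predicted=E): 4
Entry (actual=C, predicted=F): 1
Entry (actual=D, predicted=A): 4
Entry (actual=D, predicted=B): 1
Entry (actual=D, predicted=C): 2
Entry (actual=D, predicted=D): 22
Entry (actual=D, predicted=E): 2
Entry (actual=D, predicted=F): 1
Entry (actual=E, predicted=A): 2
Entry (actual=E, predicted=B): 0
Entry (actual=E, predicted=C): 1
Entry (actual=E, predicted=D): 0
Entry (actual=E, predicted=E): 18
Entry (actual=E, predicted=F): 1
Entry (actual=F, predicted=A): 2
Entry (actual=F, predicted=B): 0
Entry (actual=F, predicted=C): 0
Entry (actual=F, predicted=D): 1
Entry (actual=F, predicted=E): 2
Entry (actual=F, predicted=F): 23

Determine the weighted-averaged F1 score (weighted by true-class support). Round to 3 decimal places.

0.589

Per-class F1 score (2·TP/(2·TP+FP+FN)):
  A: TP=13, FP=8+3+4+2+2=19, FN=2+1+1+2+5=11 → 26/56 = 0.4643
  B: TP=24, FP=2+1+1+0+0=4, FN=8+6+9+6+6=35 → 48/87 = 0.5517
  C: TP=13, FP=1+6+2+1+0=10, FN=3+1+3+4+1=12 → 26/48 = 0.5417
  D: TP=22, FP=1+9+3+0+1=14, FN=4+1+2+2+1=10 → 44/68 = 0.6471
  E: TP=18, FP=2+6+4+2+2=16, FN=2+0+1+0+1=4 → 36/56 = 0.6429
  F: TP=23, FP=5+6+1+1+1=14, FN=2+0+0+1+2=5 → 46/65 = 0.7077
Weighted-F1 score = Σ (supportᵢ/N)·F1 scoreᵢ with N=190: (24/190)·0.4643 + (59/190)·0.5517 + (25/190)·0.5417 + (32/190)·0.6471 + (22/190)·0.6429 + (28/190)·0.7077 = 0.589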